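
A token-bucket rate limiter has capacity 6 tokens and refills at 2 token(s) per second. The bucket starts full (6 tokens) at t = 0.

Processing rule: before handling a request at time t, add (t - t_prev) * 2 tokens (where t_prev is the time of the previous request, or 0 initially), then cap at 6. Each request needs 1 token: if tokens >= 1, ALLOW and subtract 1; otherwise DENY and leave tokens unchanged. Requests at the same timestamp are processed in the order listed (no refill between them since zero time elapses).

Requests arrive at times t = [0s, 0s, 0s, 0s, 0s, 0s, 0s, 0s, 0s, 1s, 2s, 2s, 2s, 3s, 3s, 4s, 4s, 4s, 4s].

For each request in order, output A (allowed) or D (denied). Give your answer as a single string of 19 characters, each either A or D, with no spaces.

Answer: AAAAAADDDAAAAAAAADD

Derivation:
Simulating step by step:
  req#1 t=0s: ALLOW
  req#2 t=0s: ALLOW
  req#3 t=0s: ALLOW
  req#4 t=0s: ALLOW
  req#5 t=0s: ALLOW
  req#6 t=0s: ALLOW
  req#7 t=0s: DENY
  req#8 t=0s: DENY
  req#9 t=0s: DENY
  req#10 t=1s: ALLOW
  req#11 t=2s: ALLOW
  req#12 t=2s: ALLOW
  req#13 t=2s: ALLOW
  req#14 t=3s: ALLOW
  req#15 t=3s: ALLOW
  req#16 t=4s: ALLOW
  req#17 t=4s: ALLOW
  req#18 t=4s: DENY
  req#19 t=4s: DENY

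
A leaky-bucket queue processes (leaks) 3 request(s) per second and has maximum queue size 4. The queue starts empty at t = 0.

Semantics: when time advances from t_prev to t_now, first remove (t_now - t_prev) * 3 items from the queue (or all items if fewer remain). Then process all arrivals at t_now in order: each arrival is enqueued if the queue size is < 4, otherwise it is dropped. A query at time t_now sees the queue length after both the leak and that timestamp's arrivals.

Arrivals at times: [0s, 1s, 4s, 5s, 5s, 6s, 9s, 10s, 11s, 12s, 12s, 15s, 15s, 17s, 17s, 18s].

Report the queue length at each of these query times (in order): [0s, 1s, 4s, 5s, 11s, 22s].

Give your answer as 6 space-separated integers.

Queue lengths at query times:
  query t=0s: backlog = 1
  query t=1s: backlog = 1
  query t=4s: backlog = 1
  query t=5s: backlog = 2
  query t=11s: backlog = 1
  query t=22s: backlog = 0

Answer: 1 1 1 2 1 0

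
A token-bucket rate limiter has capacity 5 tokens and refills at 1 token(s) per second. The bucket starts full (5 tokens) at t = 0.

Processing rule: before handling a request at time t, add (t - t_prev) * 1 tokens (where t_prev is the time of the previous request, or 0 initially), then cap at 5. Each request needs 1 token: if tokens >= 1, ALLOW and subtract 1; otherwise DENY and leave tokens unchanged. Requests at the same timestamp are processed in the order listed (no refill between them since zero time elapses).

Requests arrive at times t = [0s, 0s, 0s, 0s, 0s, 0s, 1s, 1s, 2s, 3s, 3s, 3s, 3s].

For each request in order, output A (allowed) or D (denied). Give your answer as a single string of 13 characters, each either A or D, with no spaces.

Answer: AAAAADADAADDD

Derivation:
Simulating step by step:
  req#1 t=0s: ALLOW
  req#2 t=0s: ALLOW
  req#3 t=0s: ALLOW
  req#4 t=0s: ALLOW
  req#5 t=0s: ALLOW
  req#6 t=0s: DENY
  req#7 t=1s: ALLOW
  req#8 t=1s: DENY
  req#9 t=2s: ALLOW
  req#10 t=3s: ALLOW
  req#11 t=3s: DENY
  req#12 t=3s: DENY
  req#13 t=3s: DENY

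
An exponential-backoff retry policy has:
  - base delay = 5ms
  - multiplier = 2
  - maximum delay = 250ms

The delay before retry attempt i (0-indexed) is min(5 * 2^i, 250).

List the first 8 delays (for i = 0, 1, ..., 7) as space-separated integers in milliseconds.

Answer: 5 10 20 40 80 160 250 250

Derivation:
Computing each delay:
  i=0: min(5*2^0, 250) = 5
  i=1: min(5*2^1, 250) = 10
  i=2: min(5*2^2, 250) = 20
  i=3: min(5*2^3, 250) = 40
  i=4: min(5*2^4, 250) = 80
  i=5: min(5*2^5, 250) = 160
  i=6: min(5*2^6, 250) = 250
  i=7: min(5*2^7, 250) = 250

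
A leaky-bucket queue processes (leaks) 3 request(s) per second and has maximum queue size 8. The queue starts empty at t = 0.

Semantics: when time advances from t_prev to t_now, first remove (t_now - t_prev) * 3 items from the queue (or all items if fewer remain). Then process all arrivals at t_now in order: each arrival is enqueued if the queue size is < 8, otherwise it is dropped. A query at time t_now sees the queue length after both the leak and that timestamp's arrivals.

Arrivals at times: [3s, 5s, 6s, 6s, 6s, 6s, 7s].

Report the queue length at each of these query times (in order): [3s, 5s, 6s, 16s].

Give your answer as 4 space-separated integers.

Queue lengths at query times:
  query t=3s: backlog = 1
  query t=5s: backlog = 1
  query t=6s: backlog = 4
  query t=16s: backlog = 0

Answer: 1 1 4 0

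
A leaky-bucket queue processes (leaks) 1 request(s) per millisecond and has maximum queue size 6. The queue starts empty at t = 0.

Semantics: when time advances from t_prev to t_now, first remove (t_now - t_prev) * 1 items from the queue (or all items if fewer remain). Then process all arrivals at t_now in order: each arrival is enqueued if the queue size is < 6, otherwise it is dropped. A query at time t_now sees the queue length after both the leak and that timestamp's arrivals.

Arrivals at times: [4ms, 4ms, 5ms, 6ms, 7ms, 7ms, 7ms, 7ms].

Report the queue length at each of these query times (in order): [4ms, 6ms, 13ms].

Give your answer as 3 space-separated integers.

Answer: 2 2 0

Derivation:
Queue lengths at query times:
  query t=4ms: backlog = 2
  query t=6ms: backlog = 2
  query t=13ms: backlog = 0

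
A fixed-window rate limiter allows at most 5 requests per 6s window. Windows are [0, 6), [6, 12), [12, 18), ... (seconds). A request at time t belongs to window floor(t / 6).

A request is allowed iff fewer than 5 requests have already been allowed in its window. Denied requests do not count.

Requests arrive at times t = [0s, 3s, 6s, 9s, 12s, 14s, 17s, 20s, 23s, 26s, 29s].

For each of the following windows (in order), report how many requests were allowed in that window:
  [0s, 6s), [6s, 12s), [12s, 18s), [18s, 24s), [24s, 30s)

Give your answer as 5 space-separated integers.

Answer: 2 2 3 2 2

Derivation:
Processing requests:
  req#1 t=0s (window 0): ALLOW
  req#2 t=3s (window 0): ALLOW
  req#3 t=6s (window 1): ALLOW
  req#4 t=9s (window 1): ALLOW
  req#5 t=12s (window 2): ALLOW
  req#6 t=14s (window 2): ALLOW
  req#7 t=17s (window 2): ALLOW
  req#8 t=20s (window 3): ALLOW
  req#9 t=23s (window 3): ALLOW
  req#10 t=26s (window 4): ALLOW
  req#11 t=29s (window 4): ALLOW

Allowed counts by window: 2 2 3 2 2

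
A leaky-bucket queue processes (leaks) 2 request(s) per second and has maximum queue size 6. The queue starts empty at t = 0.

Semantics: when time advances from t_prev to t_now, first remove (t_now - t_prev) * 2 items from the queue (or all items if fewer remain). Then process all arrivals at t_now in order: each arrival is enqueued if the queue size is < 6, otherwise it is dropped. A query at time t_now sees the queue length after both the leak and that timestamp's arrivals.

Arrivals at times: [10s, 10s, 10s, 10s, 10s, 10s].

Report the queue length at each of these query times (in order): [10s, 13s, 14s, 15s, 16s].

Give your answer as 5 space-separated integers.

Answer: 6 0 0 0 0

Derivation:
Queue lengths at query times:
  query t=10s: backlog = 6
  query t=13s: backlog = 0
  query t=14s: backlog = 0
  query t=15s: backlog = 0
  query t=16s: backlog = 0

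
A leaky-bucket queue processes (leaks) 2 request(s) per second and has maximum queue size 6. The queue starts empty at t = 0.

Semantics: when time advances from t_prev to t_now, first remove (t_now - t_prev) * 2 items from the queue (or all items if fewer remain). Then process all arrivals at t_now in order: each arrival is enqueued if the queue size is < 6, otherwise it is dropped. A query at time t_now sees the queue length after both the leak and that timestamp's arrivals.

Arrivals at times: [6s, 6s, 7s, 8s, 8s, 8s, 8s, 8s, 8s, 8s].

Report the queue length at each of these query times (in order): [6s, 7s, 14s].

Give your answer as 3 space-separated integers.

Queue lengths at query times:
  query t=6s: backlog = 2
  query t=7s: backlog = 1
  query t=14s: backlog = 0

Answer: 2 1 0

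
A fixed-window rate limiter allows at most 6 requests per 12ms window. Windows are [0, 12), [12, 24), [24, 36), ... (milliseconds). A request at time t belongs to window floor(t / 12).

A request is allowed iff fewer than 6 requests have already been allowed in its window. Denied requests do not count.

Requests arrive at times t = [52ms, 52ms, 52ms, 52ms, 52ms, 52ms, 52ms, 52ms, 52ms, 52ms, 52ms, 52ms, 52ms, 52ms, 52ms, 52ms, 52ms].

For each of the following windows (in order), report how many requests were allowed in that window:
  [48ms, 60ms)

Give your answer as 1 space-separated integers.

Answer: 6

Derivation:
Processing requests:
  req#1 t=52ms (window 4): ALLOW
  req#2 t=52ms (window 4): ALLOW
  req#3 t=52ms (window 4): ALLOW
  req#4 t=52ms (window 4): ALLOW
  req#5 t=52ms (window 4): ALLOW
  req#6 t=52ms (window 4): ALLOW
  req#7 t=52ms (window 4): DENY
  req#8 t=52ms (window 4): DENY
  req#9 t=52ms (window 4): DENY
  req#10 t=52ms (window 4): DENY
  req#11 t=52ms (window 4): DENY
  req#12 t=52ms (window 4): DENY
  req#13 t=52ms (window 4): DENY
  req#14 t=52ms (window 4): DENY
  req#15 t=52ms (window 4): DENY
  req#16 t=52ms (window 4): DENY
  req#17 t=52ms (window 4): DENY

Allowed counts by window: 6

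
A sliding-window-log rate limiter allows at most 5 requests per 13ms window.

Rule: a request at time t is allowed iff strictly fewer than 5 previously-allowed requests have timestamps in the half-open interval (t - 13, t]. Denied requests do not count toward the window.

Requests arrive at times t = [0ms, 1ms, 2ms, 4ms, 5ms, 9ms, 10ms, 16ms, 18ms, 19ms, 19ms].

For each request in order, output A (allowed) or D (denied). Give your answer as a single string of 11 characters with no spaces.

Answer: AAAAADDAAAA

Derivation:
Tracking allowed requests in the window:
  req#1 t=0ms: ALLOW
  req#2 t=1ms: ALLOW
  req#3 t=2ms: ALLOW
  req#4 t=4ms: ALLOW
  req#5 t=5ms: ALLOW
  req#6 t=9ms: DENY
  req#7 t=10ms: DENY
  req#8 t=16ms: ALLOW
  req#9 t=18ms: ALLOW
  req#10 t=19ms: ALLOW
  req#11 t=19ms: ALLOW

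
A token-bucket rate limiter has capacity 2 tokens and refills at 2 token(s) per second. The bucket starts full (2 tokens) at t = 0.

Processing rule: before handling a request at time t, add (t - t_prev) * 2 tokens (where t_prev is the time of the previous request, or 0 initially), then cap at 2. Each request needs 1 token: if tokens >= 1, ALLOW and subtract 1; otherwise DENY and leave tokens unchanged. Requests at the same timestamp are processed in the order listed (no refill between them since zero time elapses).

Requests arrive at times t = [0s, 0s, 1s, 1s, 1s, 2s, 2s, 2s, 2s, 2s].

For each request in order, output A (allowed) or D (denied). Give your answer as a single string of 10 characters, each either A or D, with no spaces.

Simulating step by step:
  req#1 t=0s: ALLOW
  req#2 t=0s: ALLOW
  req#3 t=1s: ALLOW
  req#4 t=1s: ALLOW
  req#5 t=1s: DENY
  req#6 t=2s: ALLOW
  req#7 t=2s: ALLOW
  req#8 t=2s: DENY
  req#9 t=2s: DENY
  req#10 t=2s: DENY

Answer: AAAADAADDD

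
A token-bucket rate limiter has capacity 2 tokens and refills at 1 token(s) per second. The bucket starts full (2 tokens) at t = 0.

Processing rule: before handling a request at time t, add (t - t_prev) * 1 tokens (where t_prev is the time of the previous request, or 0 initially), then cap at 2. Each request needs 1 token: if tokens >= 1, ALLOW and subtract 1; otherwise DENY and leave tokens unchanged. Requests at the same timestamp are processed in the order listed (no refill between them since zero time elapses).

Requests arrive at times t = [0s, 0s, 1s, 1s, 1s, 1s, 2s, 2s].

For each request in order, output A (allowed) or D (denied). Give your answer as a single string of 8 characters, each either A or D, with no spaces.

Simulating step by step:
  req#1 t=0s: ALLOW
  req#2 t=0s: ALLOW
  req#3 t=1s: ALLOW
  req#4 t=1s: DENY
  req#5 t=1s: DENY
  req#6 t=1s: DENY
  req#7 t=2s: ALLOW
  req#8 t=2s: DENY

Answer: AAADDDAD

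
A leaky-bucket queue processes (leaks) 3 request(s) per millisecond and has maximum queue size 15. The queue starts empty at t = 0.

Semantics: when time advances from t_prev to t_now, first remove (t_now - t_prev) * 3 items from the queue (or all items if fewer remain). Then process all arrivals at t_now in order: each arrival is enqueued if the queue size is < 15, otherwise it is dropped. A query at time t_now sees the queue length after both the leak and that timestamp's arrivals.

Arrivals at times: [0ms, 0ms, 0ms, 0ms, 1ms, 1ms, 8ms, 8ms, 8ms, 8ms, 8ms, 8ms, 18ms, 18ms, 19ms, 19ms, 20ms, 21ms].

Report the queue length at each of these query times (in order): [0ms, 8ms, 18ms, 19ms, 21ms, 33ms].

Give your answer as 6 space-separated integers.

Answer: 4 6 2 2 1 0

Derivation:
Queue lengths at query times:
  query t=0ms: backlog = 4
  query t=8ms: backlog = 6
  query t=18ms: backlog = 2
  query t=19ms: backlog = 2
  query t=21ms: backlog = 1
  query t=33ms: backlog = 0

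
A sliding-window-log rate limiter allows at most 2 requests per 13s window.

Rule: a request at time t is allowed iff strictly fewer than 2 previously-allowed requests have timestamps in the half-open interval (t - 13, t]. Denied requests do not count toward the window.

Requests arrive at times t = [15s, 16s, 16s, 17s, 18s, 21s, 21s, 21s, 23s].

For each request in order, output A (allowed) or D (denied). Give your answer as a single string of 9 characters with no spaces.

Answer: AADDDDDDD

Derivation:
Tracking allowed requests in the window:
  req#1 t=15s: ALLOW
  req#2 t=16s: ALLOW
  req#3 t=16s: DENY
  req#4 t=17s: DENY
  req#5 t=18s: DENY
  req#6 t=21s: DENY
  req#7 t=21s: DENY
  req#8 t=21s: DENY
  req#9 t=23s: DENY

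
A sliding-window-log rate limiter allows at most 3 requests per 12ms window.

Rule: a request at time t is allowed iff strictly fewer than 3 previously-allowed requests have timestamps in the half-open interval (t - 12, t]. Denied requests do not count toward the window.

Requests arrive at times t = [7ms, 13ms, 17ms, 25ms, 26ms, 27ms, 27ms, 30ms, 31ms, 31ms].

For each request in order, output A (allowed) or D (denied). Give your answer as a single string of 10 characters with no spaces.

Answer: AAAAADDADD

Derivation:
Tracking allowed requests in the window:
  req#1 t=7ms: ALLOW
  req#2 t=13ms: ALLOW
  req#3 t=17ms: ALLOW
  req#4 t=25ms: ALLOW
  req#5 t=26ms: ALLOW
  req#6 t=27ms: DENY
  req#7 t=27ms: DENY
  req#8 t=30ms: ALLOW
  req#9 t=31ms: DENY
  req#10 t=31ms: DENY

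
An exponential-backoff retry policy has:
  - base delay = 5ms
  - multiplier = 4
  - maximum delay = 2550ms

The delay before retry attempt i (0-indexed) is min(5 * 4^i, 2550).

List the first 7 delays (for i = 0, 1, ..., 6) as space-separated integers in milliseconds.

Computing each delay:
  i=0: min(5*4^0, 2550) = 5
  i=1: min(5*4^1, 2550) = 20
  i=2: min(5*4^2, 2550) = 80
  i=3: min(5*4^3, 2550) = 320
  i=4: min(5*4^4, 2550) = 1280
  i=5: min(5*4^5, 2550) = 2550
  i=6: min(5*4^6, 2550) = 2550

Answer: 5 20 80 320 1280 2550 2550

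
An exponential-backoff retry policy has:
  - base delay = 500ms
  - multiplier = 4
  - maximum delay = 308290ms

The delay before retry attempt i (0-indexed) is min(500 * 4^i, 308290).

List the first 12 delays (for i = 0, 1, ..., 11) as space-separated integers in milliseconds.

Answer: 500 2000 8000 32000 128000 308290 308290 308290 308290 308290 308290 308290

Derivation:
Computing each delay:
  i=0: min(500*4^0, 308290) = 500
  i=1: min(500*4^1, 308290) = 2000
  i=2: min(500*4^2, 308290) = 8000
  i=3: min(500*4^3, 308290) = 32000
  i=4: min(500*4^4, 308290) = 128000
  i=5: min(500*4^5, 308290) = 308290
  i=6: min(500*4^6, 308290) = 308290
  i=7: min(500*4^7, 308290) = 308290
  i=8: min(500*4^8, 308290) = 308290
  i=9: min(500*4^9, 308290) = 308290
  i=10: min(500*4^10, 308290) = 308290
  i=11: min(500*4^11, 308290) = 308290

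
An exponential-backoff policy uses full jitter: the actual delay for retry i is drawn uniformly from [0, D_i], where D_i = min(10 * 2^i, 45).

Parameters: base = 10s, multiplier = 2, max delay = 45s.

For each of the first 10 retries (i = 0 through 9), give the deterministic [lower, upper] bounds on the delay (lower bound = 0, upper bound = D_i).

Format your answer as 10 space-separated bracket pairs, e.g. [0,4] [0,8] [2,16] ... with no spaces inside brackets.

Answer: [0,10] [0,20] [0,40] [0,45] [0,45] [0,45] [0,45] [0,45] [0,45] [0,45]

Derivation:
Computing bounds per retry:
  i=0: D_i=min(10*2^0,45)=10, bounds=[0,10]
  i=1: D_i=min(10*2^1,45)=20, bounds=[0,20]
  i=2: D_i=min(10*2^2,45)=40, bounds=[0,40]
  i=3: D_i=min(10*2^3,45)=45, bounds=[0,45]
  i=4: D_i=min(10*2^4,45)=45, bounds=[0,45]
  i=5: D_i=min(10*2^5,45)=45, bounds=[0,45]
  i=6: D_i=min(10*2^6,45)=45, bounds=[0,45]
  i=7: D_i=min(10*2^7,45)=45, bounds=[0,45]
  i=8: D_i=min(10*2^8,45)=45, bounds=[0,45]
  i=9: D_i=min(10*2^9,45)=45, bounds=[0,45]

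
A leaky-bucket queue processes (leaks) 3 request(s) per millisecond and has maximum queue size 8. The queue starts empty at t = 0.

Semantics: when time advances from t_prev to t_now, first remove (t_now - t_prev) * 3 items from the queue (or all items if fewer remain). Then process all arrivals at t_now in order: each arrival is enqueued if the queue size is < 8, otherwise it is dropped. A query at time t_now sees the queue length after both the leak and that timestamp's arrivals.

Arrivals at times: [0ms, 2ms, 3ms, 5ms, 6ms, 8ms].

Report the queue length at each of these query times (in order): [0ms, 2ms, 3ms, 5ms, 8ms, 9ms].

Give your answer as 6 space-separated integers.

Queue lengths at query times:
  query t=0ms: backlog = 1
  query t=2ms: backlog = 1
  query t=3ms: backlog = 1
  query t=5ms: backlog = 1
  query t=8ms: backlog = 1
  query t=9ms: backlog = 0

Answer: 1 1 1 1 1 0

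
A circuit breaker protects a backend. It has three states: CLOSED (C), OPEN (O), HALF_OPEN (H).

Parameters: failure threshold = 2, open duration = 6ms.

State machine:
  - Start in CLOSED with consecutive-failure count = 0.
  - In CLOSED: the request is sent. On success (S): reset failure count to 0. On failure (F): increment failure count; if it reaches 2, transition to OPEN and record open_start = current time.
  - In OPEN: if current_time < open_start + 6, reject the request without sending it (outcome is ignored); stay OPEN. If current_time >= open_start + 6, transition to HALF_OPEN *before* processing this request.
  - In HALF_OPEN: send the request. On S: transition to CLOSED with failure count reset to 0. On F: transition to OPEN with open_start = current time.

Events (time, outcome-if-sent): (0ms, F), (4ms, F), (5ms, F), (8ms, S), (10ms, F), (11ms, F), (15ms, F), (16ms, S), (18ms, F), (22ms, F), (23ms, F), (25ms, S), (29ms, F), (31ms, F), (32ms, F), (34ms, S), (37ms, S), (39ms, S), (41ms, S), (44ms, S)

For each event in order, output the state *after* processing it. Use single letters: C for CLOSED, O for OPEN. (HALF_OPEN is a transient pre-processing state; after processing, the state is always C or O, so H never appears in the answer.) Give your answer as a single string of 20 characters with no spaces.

Answer: COOOOOOCCOOOOOOOCCCC

Derivation:
State after each event:
  event#1 t=0ms outcome=F: state=CLOSED
  event#2 t=4ms outcome=F: state=OPEN
  event#3 t=5ms outcome=F: state=OPEN
  event#4 t=8ms outcome=S: state=OPEN
  event#5 t=10ms outcome=F: state=OPEN
  event#6 t=11ms outcome=F: state=OPEN
  event#7 t=15ms outcome=F: state=OPEN
  event#8 t=16ms outcome=S: state=CLOSED
  event#9 t=18ms outcome=F: state=CLOSED
  event#10 t=22ms outcome=F: state=OPEN
  event#11 t=23ms outcome=F: state=OPEN
  event#12 t=25ms outcome=S: state=OPEN
  event#13 t=29ms outcome=F: state=OPEN
  event#14 t=31ms outcome=F: state=OPEN
  event#15 t=32ms outcome=F: state=OPEN
  event#16 t=34ms outcome=S: state=OPEN
  event#17 t=37ms outcome=S: state=CLOSED
  event#18 t=39ms outcome=S: state=CLOSED
  event#19 t=41ms outcome=S: state=CLOSED
  event#20 t=44ms outcome=S: state=CLOSED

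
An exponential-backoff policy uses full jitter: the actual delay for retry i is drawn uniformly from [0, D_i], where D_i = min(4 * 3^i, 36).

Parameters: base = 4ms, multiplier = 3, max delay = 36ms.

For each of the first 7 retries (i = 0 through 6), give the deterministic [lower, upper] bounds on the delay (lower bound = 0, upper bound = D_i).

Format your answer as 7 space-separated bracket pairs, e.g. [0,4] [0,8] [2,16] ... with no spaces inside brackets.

Computing bounds per retry:
  i=0: D_i=min(4*3^0,36)=4, bounds=[0,4]
  i=1: D_i=min(4*3^1,36)=12, bounds=[0,12]
  i=2: D_i=min(4*3^2,36)=36, bounds=[0,36]
  i=3: D_i=min(4*3^3,36)=36, bounds=[0,36]
  i=4: D_i=min(4*3^4,36)=36, bounds=[0,36]
  i=5: D_i=min(4*3^5,36)=36, bounds=[0,36]
  i=6: D_i=min(4*3^6,36)=36, bounds=[0,36]

Answer: [0,4] [0,12] [0,36] [0,36] [0,36] [0,36] [0,36]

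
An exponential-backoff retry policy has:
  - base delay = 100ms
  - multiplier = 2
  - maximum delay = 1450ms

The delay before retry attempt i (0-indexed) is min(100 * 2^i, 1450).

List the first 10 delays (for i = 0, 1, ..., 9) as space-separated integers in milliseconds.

Computing each delay:
  i=0: min(100*2^0, 1450) = 100
  i=1: min(100*2^1, 1450) = 200
  i=2: min(100*2^2, 1450) = 400
  i=3: min(100*2^3, 1450) = 800
  i=4: min(100*2^4, 1450) = 1450
  i=5: min(100*2^5, 1450) = 1450
  i=6: min(100*2^6, 1450) = 1450
  i=7: min(100*2^7, 1450) = 1450
  i=8: min(100*2^8, 1450) = 1450
  i=9: min(100*2^9, 1450) = 1450

Answer: 100 200 400 800 1450 1450 1450 1450 1450 1450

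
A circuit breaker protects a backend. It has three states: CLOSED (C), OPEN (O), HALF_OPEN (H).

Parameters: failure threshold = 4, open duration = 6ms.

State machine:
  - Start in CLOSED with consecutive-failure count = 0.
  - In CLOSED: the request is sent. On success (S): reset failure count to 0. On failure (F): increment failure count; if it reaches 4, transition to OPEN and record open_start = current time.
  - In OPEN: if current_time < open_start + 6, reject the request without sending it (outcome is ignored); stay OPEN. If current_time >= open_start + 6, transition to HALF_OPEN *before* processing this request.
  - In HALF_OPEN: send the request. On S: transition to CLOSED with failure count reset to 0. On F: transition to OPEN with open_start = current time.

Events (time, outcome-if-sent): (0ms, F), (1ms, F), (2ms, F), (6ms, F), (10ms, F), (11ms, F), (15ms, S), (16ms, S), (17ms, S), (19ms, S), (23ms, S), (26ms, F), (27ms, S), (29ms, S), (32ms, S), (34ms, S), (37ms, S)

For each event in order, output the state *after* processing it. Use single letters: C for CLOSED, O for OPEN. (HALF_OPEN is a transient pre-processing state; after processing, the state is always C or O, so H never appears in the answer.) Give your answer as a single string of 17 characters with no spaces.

Answer: CCCOOOCCCCCCCCCCC

Derivation:
State after each event:
  event#1 t=0ms outcome=F: state=CLOSED
  event#2 t=1ms outcome=F: state=CLOSED
  event#3 t=2ms outcome=F: state=CLOSED
  event#4 t=6ms outcome=F: state=OPEN
  event#5 t=10ms outcome=F: state=OPEN
  event#6 t=11ms outcome=F: state=OPEN
  event#7 t=15ms outcome=S: state=CLOSED
  event#8 t=16ms outcome=S: state=CLOSED
  event#9 t=17ms outcome=S: state=CLOSED
  event#10 t=19ms outcome=S: state=CLOSED
  event#11 t=23ms outcome=S: state=CLOSED
  event#12 t=26ms outcome=F: state=CLOSED
  event#13 t=27ms outcome=S: state=CLOSED
  event#14 t=29ms outcome=S: state=CLOSED
  event#15 t=32ms outcome=S: state=CLOSED
  event#16 t=34ms outcome=S: state=CLOSED
  event#17 t=37ms outcome=S: state=CLOSED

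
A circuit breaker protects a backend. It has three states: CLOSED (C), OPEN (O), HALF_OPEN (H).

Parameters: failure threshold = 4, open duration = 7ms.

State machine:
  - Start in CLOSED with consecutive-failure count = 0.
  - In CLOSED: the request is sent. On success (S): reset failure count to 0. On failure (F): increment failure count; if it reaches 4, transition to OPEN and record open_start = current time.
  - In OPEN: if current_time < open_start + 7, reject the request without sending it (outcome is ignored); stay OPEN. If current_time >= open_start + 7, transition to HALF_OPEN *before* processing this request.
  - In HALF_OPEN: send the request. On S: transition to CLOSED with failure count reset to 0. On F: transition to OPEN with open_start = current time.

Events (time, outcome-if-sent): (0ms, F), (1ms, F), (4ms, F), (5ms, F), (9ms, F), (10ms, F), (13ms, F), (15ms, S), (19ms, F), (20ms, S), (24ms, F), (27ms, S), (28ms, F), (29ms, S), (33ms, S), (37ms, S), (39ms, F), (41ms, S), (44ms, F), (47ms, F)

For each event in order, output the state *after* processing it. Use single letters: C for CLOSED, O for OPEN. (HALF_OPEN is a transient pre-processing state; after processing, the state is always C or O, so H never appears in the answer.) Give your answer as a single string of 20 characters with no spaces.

State after each event:
  event#1 t=0ms outcome=F: state=CLOSED
  event#2 t=1ms outcome=F: state=CLOSED
  event#3 t=4ms outcome=F: state=CLOSED
  event#4 t=5ms outcome=F: state=OPEN
  event#5 t=9ms outcome=F: state=OPEN
  event#6 t=10ms outcome=F: state=OPEN
  event#7 t=13ms outcome=F: state=OPEN
  event#8 t=15ms outcome=S: state=OPEN
  event#9 t=19ms outcome=F: state=OPEN
  event#10 t=20ms outcome=S: state=CLOSED
  event#11 t=24ms outcome=F: state=CLOSED
  event#12 t=27ms outcome=S: state=CLOSED
  event#13 t=28ms outcome=F: state=CLOSED
  event#14 t=29ms outcome=S: state=CLOSED
  event#15 t=33ms outcome=S: state=CLOSED
  event#16 t=37ms outcome=S: state=CLOSED
  event#17 t=39ms outcome=F: state=CLOSED
  event#18 t=41ms outcome=S: state=CLOSED
  event#19 t=44ms outcome=F: state=CLOSED
  event#20 t=47ms outcome=F: state=CLOSED

Answer: CCCOOOOOOCCCCCCCCCCC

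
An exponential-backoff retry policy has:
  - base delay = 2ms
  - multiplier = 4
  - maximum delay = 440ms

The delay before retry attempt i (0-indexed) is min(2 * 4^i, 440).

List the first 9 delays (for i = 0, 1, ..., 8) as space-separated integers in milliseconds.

Answer: 2 8 32 128 440 440 440 440 440

Derivation:
Computing each delay:
  i=0: min(2*4^0, 440) = 2
  i=1: min(2*4^1, 440) = 8
  i=2: min(2*4^2, 440) = 32
  i=3: min(2*4^3, 440) = 128
  i=4: min(2*4^4, 440) = 440
  i=5: min(2*4^5, 440) = 440
  i=6: min(2*4^6, 440) = 440
  i=7: min(2*4^7, 440) = 440
  i=8: min(2*4^8, 440) = 440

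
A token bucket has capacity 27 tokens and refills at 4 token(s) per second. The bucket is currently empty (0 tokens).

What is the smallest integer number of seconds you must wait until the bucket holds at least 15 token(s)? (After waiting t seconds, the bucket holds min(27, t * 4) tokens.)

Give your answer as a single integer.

Need t * 4 >= 15, so t >= 15/4.
Smallest integer t = ceil(15/4) = 4.

Answer: 4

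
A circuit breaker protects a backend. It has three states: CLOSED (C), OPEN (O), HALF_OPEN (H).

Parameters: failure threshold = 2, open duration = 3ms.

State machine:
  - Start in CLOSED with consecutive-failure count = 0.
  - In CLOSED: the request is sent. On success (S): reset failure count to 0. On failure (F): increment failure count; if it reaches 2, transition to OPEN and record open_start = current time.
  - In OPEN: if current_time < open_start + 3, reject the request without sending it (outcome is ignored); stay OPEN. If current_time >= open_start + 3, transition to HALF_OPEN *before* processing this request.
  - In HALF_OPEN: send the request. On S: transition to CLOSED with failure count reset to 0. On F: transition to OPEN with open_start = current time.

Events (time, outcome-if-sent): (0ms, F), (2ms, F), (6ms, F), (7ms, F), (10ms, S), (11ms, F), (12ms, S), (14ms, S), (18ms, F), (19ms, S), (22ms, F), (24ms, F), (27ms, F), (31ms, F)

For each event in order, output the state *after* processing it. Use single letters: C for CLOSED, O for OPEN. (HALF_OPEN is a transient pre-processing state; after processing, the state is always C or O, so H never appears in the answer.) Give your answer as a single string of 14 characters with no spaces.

State after each event:
  event#1 t=0ms outcome=F: state=CLOSED
  event#2 t=2ms outcome=F: state=OPEN
  event#3 t=6ms outcome=F: state=OPEN
  event#4 t=7ms outcome=F: state=OPEN
  event#5 t=10ms outcome=S: state=CLOSED
  event#6 t=11ms outcome=F: state=CLOSED
  event#7 t=12ms outcome=S: state=CLOSED
  event#8 t=14ms outcome=S: state=CLOSED
  event#9 t=18ms outcome=F: state=CLOSED
  event#10 t=19ms outcome=S: state=CLOSED
  event#11 t=22ms outcome=F: state=CLOSED
  event#12 t=24ms outcome=F: state=OPEN
  event#13 t=27ms outcome=F: state=OPEN
  event#14 t=31ms outcome=F: state=OPEN

Answer: COOOCCCCCCCOOO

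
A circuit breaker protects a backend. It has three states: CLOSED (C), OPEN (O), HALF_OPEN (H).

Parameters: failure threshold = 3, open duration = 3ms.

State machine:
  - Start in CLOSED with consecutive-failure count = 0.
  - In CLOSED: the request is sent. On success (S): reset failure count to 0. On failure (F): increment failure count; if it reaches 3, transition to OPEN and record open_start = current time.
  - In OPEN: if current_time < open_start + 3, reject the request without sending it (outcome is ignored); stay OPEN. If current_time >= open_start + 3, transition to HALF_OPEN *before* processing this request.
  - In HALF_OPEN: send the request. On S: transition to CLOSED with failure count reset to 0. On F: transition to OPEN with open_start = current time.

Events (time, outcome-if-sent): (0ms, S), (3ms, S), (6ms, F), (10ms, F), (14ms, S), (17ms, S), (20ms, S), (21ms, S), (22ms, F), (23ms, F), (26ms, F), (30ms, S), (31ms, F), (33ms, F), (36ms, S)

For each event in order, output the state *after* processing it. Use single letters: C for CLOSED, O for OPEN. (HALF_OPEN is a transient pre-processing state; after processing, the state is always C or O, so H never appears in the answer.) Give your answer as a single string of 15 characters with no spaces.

State after each event:
  event#1 t=0ms outcome=S: state=CLOSED
  event#2 t=3ms outcome=S: state=CLOSED
  event#3 t=6ms outcome=F: state=CLOSED
  event#4 t=10ms outcome=F: state=CLOSED
  event#5 t=14ms outcome=S: state=CLOSED
  event#6 t=17ms outcome=S: state=CLOSED
  event#7 t=20ms outcome=S: state=CLOSED
  event#8 t=21ms outcome=S: state=CLOSED
  event#9 t=22ms outcome=F: state=CLOSED
  event#10 t=23ms outcome=F: state=CLOSED
  event#11 t=26ms outcome=F: state=OPEN
  event#12 t=30ms outcome=S: state=CLOSED
  event#13 t=31ms outcome=F: state=CLOSED
  event#14 t=33ms outcome=F: state=CLOSED
  event#15 t=36ms outcome=S: state=CLOSED

Answer: CCCCCCCCCCOCCCC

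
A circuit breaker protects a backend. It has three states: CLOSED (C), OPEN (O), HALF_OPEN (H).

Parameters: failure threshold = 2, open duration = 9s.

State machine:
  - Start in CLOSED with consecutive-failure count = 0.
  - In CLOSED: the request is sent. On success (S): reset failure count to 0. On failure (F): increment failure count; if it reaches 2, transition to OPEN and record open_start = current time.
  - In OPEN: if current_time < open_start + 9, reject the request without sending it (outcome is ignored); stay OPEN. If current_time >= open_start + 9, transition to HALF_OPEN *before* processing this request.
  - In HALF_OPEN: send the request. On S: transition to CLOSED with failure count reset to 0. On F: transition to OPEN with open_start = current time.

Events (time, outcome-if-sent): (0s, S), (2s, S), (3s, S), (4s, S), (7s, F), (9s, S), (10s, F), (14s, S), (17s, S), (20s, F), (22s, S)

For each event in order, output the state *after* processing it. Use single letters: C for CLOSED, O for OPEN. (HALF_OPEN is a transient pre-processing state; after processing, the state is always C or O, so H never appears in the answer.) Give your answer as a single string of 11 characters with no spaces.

State after each event:
  event#1 t=0s outcome=S: state=CLOSED
  event#2 t=2s outcome=S: state=CLOSED
  event#3 t=3s outcome=S: state=CLOSED
  event#4 t=4s outcome=S: state=CLOSED
  event#5 t=7s outcome=F: state=CLOSED
  event#6 t=9s outcome=S: state=CLOSED
  event#7 t=10s outcome=F: state=CLOSED
  event#8 t=14s outcome=S: state=CLOSED
  event#9 t=17s outcome=S: state=CLOSED
  event#10 t=20s outcome=F: state=CLOSED
  event#11 t=22s outcome=S: state=CLOSED

Answer: CCCCCCCCCCC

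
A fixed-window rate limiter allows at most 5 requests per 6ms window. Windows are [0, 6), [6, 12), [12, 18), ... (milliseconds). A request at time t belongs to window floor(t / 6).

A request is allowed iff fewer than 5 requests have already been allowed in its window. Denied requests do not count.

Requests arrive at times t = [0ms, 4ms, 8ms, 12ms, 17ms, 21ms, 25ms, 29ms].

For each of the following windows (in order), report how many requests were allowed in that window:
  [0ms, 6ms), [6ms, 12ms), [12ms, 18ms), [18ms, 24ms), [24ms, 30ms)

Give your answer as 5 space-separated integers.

Answer: 2 1 2 1 2

Derivation:
Processing requests:
  req#1 t=0ms (window 0): ALLOW
  req#2 t=4ms (window 0): ALLOW
  req#3 t=8ms (window 1): ALLOW
  req#4 t=12ms (window 2): ALLOW
  req#5 t=17ms (window 2): ALLOW
  req#6 t=21ms (window 3): ALLOW
  req#7 t=25ms (window 4): ALLOW
  req#8 t=29ms (window 4): ALLOW

Allowed counts by window: 2 1 2 1 2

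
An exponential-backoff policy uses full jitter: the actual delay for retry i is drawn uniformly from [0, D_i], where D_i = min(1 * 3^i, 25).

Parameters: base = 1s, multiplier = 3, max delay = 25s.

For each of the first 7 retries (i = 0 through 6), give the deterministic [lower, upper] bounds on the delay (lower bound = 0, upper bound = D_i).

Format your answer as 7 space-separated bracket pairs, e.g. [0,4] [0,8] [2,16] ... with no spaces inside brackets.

Computing bounds per retry:
  i=0: D_i=min(1*3^0,25)=1, bounds=[0,1]
  i=1: D_i=min(1*3^1,25)=3, bounds=[0,3]
  i=2: D_i=min(1*3^2,25)=9, bounds=[0,9]
  i=3: D_i=min(1*3^3,25)=25, bounds=[0,25]
  i=4: D_i=min(1*3^4,25)=25, bounds=[0,25]
  i=5: D_i=min(1*3^5,25)=25, bounds=[0,25]
  i=6: D_i=min(1*3^6,25)=25, bounds=[0,25]

Answer: [0,1] [0,3] [0,9] [0,25] [0,25] [0,25] [0,25]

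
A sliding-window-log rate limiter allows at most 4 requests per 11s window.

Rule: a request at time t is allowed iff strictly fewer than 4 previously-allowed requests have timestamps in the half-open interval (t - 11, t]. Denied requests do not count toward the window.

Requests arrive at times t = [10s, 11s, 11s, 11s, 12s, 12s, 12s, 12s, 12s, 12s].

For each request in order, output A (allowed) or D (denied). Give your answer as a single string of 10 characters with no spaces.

Tracking allowed requests in the window:
  req#1 t=10s: ALLOW
  req#2 t=11s: ALLOW
  req#3 t=11s: ALLOW
  req#4 t=11s: ALLOW
  req#5 t=12s: DENY
  req#6 t=12s: DENY
  req#7 t=12s: DENY
  req#8 t=12s: DENY
  req#9 t=12s: DENY
  req#10 t=12s: DENY

Answer: AAAADDDDDD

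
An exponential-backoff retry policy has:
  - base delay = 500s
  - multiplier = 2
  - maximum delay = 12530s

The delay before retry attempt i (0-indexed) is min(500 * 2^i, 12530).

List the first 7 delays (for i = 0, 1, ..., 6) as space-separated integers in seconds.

Computing each delay:
  i=0: min(500*2^0, 12530) = 500
  i=1: min(500*2^1, 12530) = 1000
  i=2: min(500*2^2, 12530) = 2000
  i=3: min(500*2^3, 12530) = 4000
  i=4: min(500*2^4, 12530) = 8000
  i=5: min(500*2^5, 12530) = 12530
  i=6: min(500*2^6, 12530) = 12530

Answer: 500 1000 2000 4000 8000 12530 12530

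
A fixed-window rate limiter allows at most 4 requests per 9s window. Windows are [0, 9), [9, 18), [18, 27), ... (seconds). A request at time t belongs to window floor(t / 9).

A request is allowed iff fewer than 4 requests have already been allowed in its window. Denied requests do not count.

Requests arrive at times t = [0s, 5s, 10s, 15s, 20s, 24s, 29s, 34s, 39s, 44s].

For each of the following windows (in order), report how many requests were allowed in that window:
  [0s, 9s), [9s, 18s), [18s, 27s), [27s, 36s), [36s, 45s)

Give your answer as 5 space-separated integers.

Processing requests:
  req#1 t=0s (window 0): ALLOW
  req#2 t=5s (window 0): ALLOW
  req#3 t=10s (window 1): ALLOW
  req#4 t=15s (window 1): ALLOW
  req#5 t=20s (window 2): ALLOW
  req#6 t=24s (window 2): ALLOW
  req#7 t=29s (window 3): ALLOW
  req#8 t=34s (window 3): ALLOW
  req#9 t=39s (window 4): ALLOW
  req#10 t=44s (window 4): ALLOW

Allowed counts by window: 2 2 2 2 2

Answer: 2 2 2 2 2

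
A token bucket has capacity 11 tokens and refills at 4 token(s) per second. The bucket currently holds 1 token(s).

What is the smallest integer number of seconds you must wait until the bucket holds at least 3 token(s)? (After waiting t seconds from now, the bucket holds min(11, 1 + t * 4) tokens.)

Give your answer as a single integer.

Answer: 1

Derivation:
Need 1 + t * 4 >= 3, so t >= 2/4.
Smallest integer t = ceil(2/4) = 1.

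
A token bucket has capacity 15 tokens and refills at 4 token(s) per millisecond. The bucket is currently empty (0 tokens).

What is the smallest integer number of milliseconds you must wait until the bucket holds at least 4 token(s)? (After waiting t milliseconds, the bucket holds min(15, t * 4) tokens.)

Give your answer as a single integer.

Answer: 1

Derivation:
Need t * 4 >= 4, so t >= 4/4.
Smallest integer t = ceil(4/4) = 1.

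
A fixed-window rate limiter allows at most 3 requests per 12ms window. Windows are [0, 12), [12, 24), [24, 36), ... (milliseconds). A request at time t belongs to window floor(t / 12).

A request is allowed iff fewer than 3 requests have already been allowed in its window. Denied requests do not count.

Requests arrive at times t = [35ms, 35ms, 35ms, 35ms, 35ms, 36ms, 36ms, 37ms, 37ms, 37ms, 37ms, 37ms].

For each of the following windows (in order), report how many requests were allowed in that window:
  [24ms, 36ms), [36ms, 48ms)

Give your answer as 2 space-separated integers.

Processing requests:
  req#1 t=35ms (window 2): ALLOW
  req#2 t=35ms (window 2): ALLOW
  req#3 t=35ms (window 2): ALLOW
  req#4 t=35ms (window 2): DENY
  req#5 t=35ms (window 2): DENY
  req#6 t=36ms (window 3): ALLOW
  req#7 t=36ms (window 3): ALLOW
  req#8 t=37ms (window 3): ALLOW
  req#9 t=37ms (window 3): DENY
  req#10 t=37ms (window 3): DENY
  req#11 t=37ms (window 3): DENY
  req#12 t=37ms (window 3): DENY

Allowed counts by window: 3 3

Answer: 3 3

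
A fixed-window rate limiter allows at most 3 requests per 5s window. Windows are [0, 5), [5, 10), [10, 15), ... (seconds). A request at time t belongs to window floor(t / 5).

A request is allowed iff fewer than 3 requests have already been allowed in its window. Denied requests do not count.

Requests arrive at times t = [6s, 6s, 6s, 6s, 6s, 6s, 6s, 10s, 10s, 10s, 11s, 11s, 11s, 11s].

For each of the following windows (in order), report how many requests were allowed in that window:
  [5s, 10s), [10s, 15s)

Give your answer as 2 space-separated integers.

Answer: 3 3

Derivation:
Processing requests:
  req#1 t=6s (window 1): ALLOW
  req#2 t=6s (window 1): ALLOW
  req#3 t=6s (window 1): ALLOW
  req#4 t=6s (window 1): DENY
  req#5 t=6s (window 1): DENY
  req#6 t=6s (window 1): DENY
  req#7 t=6s (window 1): DENY
  req#8 t=10s (window 2): ALLOW
  req#9 t=10s (window 2): ALLOW
  req#10 t=10s (window 2): ALLOW
  req#11 t=11s (window 2): DENY
  req#12 t=11s (window 2): DENY
  req#13 t=11s (window 2): DENY
  req#14 t=11s (window 2): DENY

Allowed counts by window: 3 3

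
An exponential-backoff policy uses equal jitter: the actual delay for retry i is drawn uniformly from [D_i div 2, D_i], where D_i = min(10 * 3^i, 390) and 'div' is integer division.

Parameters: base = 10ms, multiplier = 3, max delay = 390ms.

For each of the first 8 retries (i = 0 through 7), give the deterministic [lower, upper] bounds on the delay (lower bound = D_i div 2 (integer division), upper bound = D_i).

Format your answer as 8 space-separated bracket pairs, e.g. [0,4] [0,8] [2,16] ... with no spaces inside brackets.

Answer: [5,10] [15,30] [45,90] [135,270] [195,390] [195,390] [195,390] [195,390]

Derivation:
Computing bounds per retry:
  i=0: D_i=min(10*3^0,390)=10, bounds=[5,10]
  i=1: D_i=min(10*3^1,390)=30, bounds=[15,30]
  i=2: D_i=min(10*3^2,390)=90, bounds=[45,90]
  i=3: D_i=min(10*3^3,390)=270, bounds=[135,270]
  i=4: D_i=min(10*3^4,390)=390, bounds=[195,390]
  i=5: D_i=min(10*3^5,390)=390, bounds=[195,390]
  i=6: D_i=min(10*3^6,390)=390, bounds=[195,390]
  i=7: D_i=min(10*3^7,390)=390, bounds=[195,390]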